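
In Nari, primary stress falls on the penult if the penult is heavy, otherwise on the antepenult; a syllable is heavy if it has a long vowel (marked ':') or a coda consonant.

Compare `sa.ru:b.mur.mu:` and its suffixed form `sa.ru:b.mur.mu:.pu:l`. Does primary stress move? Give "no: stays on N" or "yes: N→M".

yes: 3→4

Base `sa.ru:b.mur.mu:` (4 syllables):
  Weights: 2 ru:b H, 3 mur H, 4 mu: H.
  The penult (syllable 3, mur) is heavy, so it takes stress.
  → primary stress on syllable 3.
Suffixed `sa.ru:b.mur.mu:.pu:l` (5 syllables):
  Weights: 3 mur H, 4 mu: H, 5 pu:l H.
  The penult (syllable 4, mu:) is heavy, so it takes stress.
  → primary stress on syllable 4.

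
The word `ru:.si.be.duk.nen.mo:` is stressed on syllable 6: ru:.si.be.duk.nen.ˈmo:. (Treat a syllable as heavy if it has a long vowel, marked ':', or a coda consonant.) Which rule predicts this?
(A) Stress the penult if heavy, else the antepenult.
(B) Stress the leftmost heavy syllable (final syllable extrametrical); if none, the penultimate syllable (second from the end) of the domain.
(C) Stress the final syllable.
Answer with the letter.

Rule A → syllable 5 (observed: 6).
Rule B → syllable 1 (observed: 6).
Rule C → syllable 6 ✓.

C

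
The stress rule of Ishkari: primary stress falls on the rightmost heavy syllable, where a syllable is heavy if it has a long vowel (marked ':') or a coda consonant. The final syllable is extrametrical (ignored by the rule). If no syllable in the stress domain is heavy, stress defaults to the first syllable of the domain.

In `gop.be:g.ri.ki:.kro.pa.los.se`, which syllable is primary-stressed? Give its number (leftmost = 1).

The final syllable (8, se) is extrametrical; the stress domain is syllables 1–7.
Weights: 1 gop H, 2 be:g H, 3 ri L, 4 ki: H, 5 kro L, 6 pa L, 7 los H.
Heavy syllables in the domain: 1, 2, 4, 7. The rightmost is syllable 7 (los).
Primary stress: syllable 7 → gop.be:g.ri.ki:.kro.pa.ˈlos.se.

7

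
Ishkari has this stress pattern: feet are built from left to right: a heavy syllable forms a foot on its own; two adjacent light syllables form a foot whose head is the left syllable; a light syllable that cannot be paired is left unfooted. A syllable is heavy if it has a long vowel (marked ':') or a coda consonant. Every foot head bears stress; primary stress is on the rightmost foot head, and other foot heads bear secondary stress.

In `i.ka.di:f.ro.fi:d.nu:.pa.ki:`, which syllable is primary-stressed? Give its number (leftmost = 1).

Weights: 1 i L, 2 ka L, 3 di:f H, 4 ro L, 5 fi:d H, 6 nu: H, 7 pa L, 8 ki: H.
Parse left to right (heavy = foot alone; LL = one foot; stranded L unfooted): (ˈi.ka) (ˈdi:f) ro (ˈfi:d) (ˈnu:) pa (ˈki:).
Foot heads: 1, 3, 5, 6, 8.
Primary stress on the rightmost head = syllable 8.
Primary stress: syllable 8 → i.ka.di:f.ro.fi:d.nu:.pa.ˈki:.

8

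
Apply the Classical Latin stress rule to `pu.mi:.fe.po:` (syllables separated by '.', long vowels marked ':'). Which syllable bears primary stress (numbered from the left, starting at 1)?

2

Classical Latin: stress the penult if heavy (long vowel or closed), else the antepenult.
Weights: 2 mi: H, 3 fe L, 4 po: H.
The penult (syllable 3, fe) is light, so stress falls on the antepenult (syllable 2, mi:).
Stress on syllable 2: pu.ˈmi:.fe.po:.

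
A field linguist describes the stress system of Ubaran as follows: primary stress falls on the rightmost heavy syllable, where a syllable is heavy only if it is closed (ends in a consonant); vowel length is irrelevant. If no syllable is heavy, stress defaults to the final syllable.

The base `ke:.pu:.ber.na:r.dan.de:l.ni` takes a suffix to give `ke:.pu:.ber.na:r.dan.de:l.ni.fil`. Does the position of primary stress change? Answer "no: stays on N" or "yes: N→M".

Base `ke:.pu:.ber.na:r.dan.de:l.ni` (7 syllables):
  Weights: 1 ke: L, 2 pu: L, 3 ber H, 4 na:r H, 5 dan H, 6 de:l H, 7 ni L.
  Heavy syllables in the domain: 3, 4, 5, 6. The rightmost is syllable 6 (de:l).
  → primary stress on syllable 6.
Suffixed `ke:.pu:.ber.na:r.dan.de:l.ni.fil` (8 syllables):
  Weights: 1 ke: L, 2 pu: L, 3 ber H, 4 na:r H, 5 dan H, 6 de:l H, 7 ni L, 8 fil H.
  Heavy syllables in the domain: 3, 4, 5, 6, 8. The rightmost is syllable 8 (fil).
  → primary stress on syllable 8.

yes: 6→8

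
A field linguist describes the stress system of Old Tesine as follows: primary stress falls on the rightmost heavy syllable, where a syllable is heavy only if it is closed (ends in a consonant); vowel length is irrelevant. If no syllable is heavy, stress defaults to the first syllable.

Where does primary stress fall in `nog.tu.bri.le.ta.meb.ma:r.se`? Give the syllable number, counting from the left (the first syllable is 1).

Weights: 1 nog H, 2 tu L, 3 bri L, 4 le L, 5 ta L, 6 meb H, 7 ma:r H, 8 se L.
Heavy syllables in the domain: 1, 6, 7. The rightmost is syllable 7 (ma:r).
Primary stress: syllable 7 → nog.tu.bri.le.ta.meb.ˈma:r.se.

7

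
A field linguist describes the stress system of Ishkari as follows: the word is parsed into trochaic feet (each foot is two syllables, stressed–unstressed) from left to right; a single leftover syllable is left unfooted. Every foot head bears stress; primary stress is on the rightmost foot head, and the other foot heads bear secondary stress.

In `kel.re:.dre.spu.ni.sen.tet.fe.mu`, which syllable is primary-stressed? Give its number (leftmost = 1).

Parse left to right into trochaic (ˈσσ) feet: (ˈkel.re:) (ˈdre.spu) (ˈni.sen) (ˈtet.fe) mu. Syllable 9 is left unfooted.
Foot heads (stressed positions): 1, 3, 5, 7.
End Rule Rightmost: primary stress on the rightmost head = syllable 7.
Primary stress: syllable 7 → kel.re:.dre.spu.ni.sen.ˈtet.fe.mu.

7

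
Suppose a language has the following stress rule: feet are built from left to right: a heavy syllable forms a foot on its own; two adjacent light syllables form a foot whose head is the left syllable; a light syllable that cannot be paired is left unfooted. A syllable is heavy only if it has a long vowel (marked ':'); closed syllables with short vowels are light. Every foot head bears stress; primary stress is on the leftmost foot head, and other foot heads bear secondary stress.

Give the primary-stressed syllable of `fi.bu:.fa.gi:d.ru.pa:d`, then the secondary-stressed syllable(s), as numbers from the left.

Weights: 1 fi L, 2 bu: H, 3 fa L, 4 gi:d H, 5 ru L, 6 pa:d H.
Parse left to right (heavy = foot alone; LL = one foot; stranded L unfooted): fi (ˈbu:) fa (ˈgi:d) ru (ˈpa:d).
Foot heads: 2, 4, 6.
Primary stress on the leftmost head = syllable 2.
Secondary stress on 4, 6: fi.ˈbu:.fa.ˌgi:d.ru.ˌpa:d.

primary 2, secondary 4, 6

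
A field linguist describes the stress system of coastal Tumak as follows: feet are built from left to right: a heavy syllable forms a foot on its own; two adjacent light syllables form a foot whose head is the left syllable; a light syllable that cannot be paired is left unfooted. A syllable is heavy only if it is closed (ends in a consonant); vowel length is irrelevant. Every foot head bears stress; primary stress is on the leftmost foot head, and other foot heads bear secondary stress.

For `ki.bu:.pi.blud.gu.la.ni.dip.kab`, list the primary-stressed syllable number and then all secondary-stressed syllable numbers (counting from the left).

Weights: 1 ki L, 2 bu: L, 3 pi L, 4 blud H, 5 gu L, 6 la L, 7 ni L, 8 dip H, 9 kab H.
Parse left to right (heavy = foot alone; LL = one foot; stranded L unfooted): (ˈki.bu:) pi (ˈblud) (ˈgu.la) ni (ˈdip) (ˈkab).
Foot heads: 1, 4, 5, 8, 9.
Primary stress on the leftmost head = syllable 1.
Secondary stress on 4, 5, 8, 9: ˈki.bu:.pi.ˌblud.ˌgu.la.ni.ˌdip.ˌkab.

primary 1, secondary 4, 5, 8, 9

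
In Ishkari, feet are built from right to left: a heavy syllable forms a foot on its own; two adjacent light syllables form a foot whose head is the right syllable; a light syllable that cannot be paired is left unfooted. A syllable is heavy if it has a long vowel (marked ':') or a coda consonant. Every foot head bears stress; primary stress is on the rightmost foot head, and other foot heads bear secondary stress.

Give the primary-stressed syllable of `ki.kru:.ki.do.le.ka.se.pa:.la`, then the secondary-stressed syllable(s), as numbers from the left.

primary 8, secondary 2, 5, 7

Weights: 1 ki L, 2 kru: H, 3 ki L, 4 do L, 5 le L, 6 ka L, 7 se L, 8 pa: H, 9 la L.
Parse right to left (heavy = foot alone; LL = one foot; stranded L unfooted): ki (ˈkru:) ki (do.ˈle) (ka.ˈse) (ˈpa:) la.
Foot heads: 2, 5, 7, 8.
Primary stress on the rightmost head = syllable 8.
Secondary stress on 2, 5, 7: ki.ˌkru:.ki.do.ˌle.ka.ˌse.ˈpa:.la.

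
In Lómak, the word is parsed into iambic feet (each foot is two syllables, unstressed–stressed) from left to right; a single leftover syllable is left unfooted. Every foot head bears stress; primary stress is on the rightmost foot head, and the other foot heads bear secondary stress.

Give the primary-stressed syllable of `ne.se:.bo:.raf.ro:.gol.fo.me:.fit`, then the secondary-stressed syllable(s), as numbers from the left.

Parse left to right into iambic (σˈσ) feet: (ne.ˈse:) (bo:.ˈraf) (ro:.ˈgol) (fo.ˈme:) fit. Syllable 9 is left unfooted.
Foot heads (stressed positions): 2, 4, 6, 8.
End Rule Rightmost: primary stress on the rightmost head = syllable 8.
Secondary stress on 2, 4, 6: ne.ˌse:.bo:.ˌraf.ro:.ˌgol.fo.ˈme:.fit.

primary 8, secondary 2, 4, 6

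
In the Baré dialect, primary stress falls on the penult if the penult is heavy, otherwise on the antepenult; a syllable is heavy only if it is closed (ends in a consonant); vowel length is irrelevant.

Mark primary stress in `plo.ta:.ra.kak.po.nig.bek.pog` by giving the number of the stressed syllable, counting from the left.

7

Weights: 6 nig H, 7 bek H, 8 pog H.
The penult (syllable 7, bek) is heavy, so it takes stress.
Primary stress: syllable 7 → plo.ta:.ra.kak.po.nig.ˈbek.pog.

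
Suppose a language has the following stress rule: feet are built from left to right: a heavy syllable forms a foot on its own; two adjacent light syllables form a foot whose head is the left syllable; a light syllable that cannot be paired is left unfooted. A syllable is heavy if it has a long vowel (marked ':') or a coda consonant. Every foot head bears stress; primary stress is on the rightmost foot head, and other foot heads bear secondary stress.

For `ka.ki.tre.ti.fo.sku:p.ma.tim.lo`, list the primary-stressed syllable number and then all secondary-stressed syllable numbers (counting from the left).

Weights: 1 ka L, 2 ki L, 3 tre L, 4 ti L, 5 fo L, 6 sku:p H, 7 ma L, 8 tim H, 9 lo L.
Parse left to right (heavy = foot alone; LL = one foot; stranded L unfooted): (ˈka.ki) (ˈtre.ti) fo (ˈsku:p) ma (ˈtim) lo.
Foot heads: 1, 3, 6, 8.
Primary stress on the rightmost head = syllable 8.
Secondary stress on 1, 3, 6: ˌka.ki.ˌtre.ti.fo.ˌsku:p.ma.ˈtim.lo.

primary 8, secondary 1, 3, 6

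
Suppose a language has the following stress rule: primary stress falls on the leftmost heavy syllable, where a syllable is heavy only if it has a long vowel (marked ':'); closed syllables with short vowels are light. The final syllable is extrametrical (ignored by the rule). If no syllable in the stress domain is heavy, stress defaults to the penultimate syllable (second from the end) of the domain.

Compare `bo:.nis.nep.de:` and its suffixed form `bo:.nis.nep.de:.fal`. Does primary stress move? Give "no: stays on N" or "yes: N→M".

no: stays on 1

Base `bo:.nis.nep.de:` (4 syllables):
  The final syllable (4, de:) is extrametrical; the stress domain is syllables 1–3.
  Weights: 1 bo: H, 2 nis L, 3 nep L.
  Heavy syllables in the domain: 1. The leftmost is syllable 1 (bo:).
  → primary stress on syllable 1.
Suffixed `bo:.nis.nep.de:.fal` (5 syllables):
  The final syllable (5, fal) is extrametrical; the stress domain is syllables 1–4.
  Weights: 1 bo: H, 2 nis L, 3 nep L, 4 de: H.
  Heavy syllables in the domain: 1, 4. The leftmost is syllable 1 (bo:).
  → primary stress on syllable 1.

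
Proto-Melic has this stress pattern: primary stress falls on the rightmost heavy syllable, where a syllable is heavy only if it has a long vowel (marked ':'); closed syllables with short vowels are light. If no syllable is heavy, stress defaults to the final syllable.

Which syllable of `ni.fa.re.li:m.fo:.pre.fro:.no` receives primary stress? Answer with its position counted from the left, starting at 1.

Weights: 1 ni L, 2 fa L, 3 re L, 4 li:m H, 5 fo: H, 6 pre L, 7 fro: H, 8 no L.
Heavy syllables in the domain: 4, 5, 7. The rightmost is syllable 7 (fro:).
Primary stress: syllable 7 → ni.fa.re.li:m.fo:.pre.ˈfro:.no.

7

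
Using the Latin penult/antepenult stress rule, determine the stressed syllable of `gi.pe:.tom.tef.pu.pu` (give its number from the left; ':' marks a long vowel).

4

Classical Latin: stress the penult if heavy (long vowel or closed), else the antepenult.
Weights: 4 tef H, 5 pu L, 6 pu L.
The penult (syllable 5, pu) is light, so stress falls on the antepenult (syllable 4, tef).
Stress on syllable 4: gi.pe:.tom.ˈtef.pu.pu.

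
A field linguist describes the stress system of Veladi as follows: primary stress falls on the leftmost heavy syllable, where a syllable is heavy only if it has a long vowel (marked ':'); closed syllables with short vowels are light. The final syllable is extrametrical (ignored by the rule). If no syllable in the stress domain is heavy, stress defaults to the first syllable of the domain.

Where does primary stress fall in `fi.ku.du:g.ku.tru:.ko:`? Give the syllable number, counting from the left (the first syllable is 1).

The final syllable (6, ko:) is extrametrical; the stress domain is syllables 1–5.
Weights: 1 fi L, 2 ku L, 3 du:g H, 4 ku L, 5 tru: H.
Heavy syllables in the domain: 3, 5. The leftmost is syllable 3 (du:g).
Primary stress: syllable 3 → fi.ku.ˈdu:g.ku.tru:.ko:.

3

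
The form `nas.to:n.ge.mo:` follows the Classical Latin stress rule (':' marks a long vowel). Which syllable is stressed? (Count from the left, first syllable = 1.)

2

Classical Latin: stress the penult if heavy (long vowel or closed), else the antepenult.
Weights: 2 to:n H, 3 ge L, 4 mo: H.
The penult (syllable 3, ge) is light, so stress falls on the antepenult (syllable 2, to:n).
Stress on syllable 2: nas.ˈto:n.ge.mo:.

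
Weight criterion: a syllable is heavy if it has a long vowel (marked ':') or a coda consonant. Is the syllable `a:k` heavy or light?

heavy

`a:k`: long vowel, closed (coda /k/). Long vowel and closed → heavy.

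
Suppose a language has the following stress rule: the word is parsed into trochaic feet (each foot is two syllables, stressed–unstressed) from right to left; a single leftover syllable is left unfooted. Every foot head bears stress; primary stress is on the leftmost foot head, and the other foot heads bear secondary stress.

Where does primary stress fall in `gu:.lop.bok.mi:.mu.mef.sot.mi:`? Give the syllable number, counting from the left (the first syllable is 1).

1

Parse right to left into trochaic (ˈσσ) feet: (ˈgu:.lop) (ˈbok.mi:) (ˈmu.mef) (ˈsot.mi:).
Foot heads (stressed positions): 1, 3, 5, 7.
End Rule Leftmost: primary stress on the leftmost head = syllable 1.
Primary stress: syllable 1 → ˈgu:.lop.bok.mi:.mu.mef.sot.mi:.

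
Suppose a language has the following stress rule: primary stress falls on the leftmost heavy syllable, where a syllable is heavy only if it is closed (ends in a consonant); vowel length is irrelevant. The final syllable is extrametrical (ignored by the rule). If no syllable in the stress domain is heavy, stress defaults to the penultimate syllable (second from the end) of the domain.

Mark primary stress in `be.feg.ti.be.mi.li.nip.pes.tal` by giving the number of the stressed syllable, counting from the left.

The final syllable (9, tal) is extrametrical; the stress domain is syllables 1–8.
Weights: 1 be L, 2 feg H, 3 ti L, 4 be L, 5 mi L, 6 li L, 7 nip H, 8 pes H.
Heavy syllables in the domain: 2, 7, 8. The leftmost is syllable 2 (feg).
Primary stress: syllable 2 → be.ˈfeg.ti.be.mi.li.nip.pes.tal.

2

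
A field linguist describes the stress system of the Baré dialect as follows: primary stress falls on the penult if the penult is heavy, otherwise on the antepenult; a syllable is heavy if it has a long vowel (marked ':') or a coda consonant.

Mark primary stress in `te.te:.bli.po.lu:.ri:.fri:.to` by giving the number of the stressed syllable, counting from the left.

Weights: 6 ri: H, 7 fri: H, 8 to L.
The penult (syllable 7, fri:) is heavy, so it takes stress.
Primary stress: syllable 7 → te.te:.bli.po.lu:.ri:.ˈfri:.to.

7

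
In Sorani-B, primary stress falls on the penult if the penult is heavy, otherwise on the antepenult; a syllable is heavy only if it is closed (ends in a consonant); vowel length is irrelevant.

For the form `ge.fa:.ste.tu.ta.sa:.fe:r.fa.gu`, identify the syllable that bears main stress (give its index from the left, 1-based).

7

Weights: 7 fe:r H, 8 fa L, 9 gu L.
The penult (syllable 8, fa) is light, so stress falls on the antepenult (syllable 7, fe:r).
Primary stress: syllable 7 → ge.fa:.ste.tu.ta.sa:.ˈfe:r.fa.gu.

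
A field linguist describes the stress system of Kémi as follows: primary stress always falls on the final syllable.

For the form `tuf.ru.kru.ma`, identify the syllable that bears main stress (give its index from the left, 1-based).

4

The word has 4 syllables; the final syllable is syllable 4 (ma).
Primary stress: syllable 4 → tuf.ru.kru.ˈma.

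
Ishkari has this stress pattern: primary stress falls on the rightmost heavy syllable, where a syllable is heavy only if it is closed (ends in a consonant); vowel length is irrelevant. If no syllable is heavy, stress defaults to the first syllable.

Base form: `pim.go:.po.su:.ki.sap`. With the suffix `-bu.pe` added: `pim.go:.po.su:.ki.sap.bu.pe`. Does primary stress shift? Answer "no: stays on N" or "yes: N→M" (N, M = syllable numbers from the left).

no: stays on 6

Base `pim.go:.po.su:.ki.sap` (6 syllables):
  Weights: 1 pim H, 2 go: L, 3 po L, 4 su: L, 5 ki L, 6 sap H.
  Heavy syllables in the domain: 1, 6. The rightmost is syllable 6 (sap).
  → primary stress on syllable 6.
Suffixed `pim.go:.po.su:.ki.sap.bu.pe` (8 syllables):
  Weights: 1 pim H, 2 go: L, 3 po L, 4 su: L, 5 ki L, 6 sap H, 7 bu L, 8 pe L.
  Heavy syllables in the domain: 1, 6. The rightmost is syllable 6 (sap).
  → primary stress on syllable 6.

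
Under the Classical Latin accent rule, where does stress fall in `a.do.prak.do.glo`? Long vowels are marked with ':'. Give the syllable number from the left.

3

Classical Latin: stress the penult if heavy (long vowel or closed), else the antepenult.
Weights: 3 prak H, 4 do L, 5 glo L.
The penult (syllable 4, do) is light, so stress falls on the antepenult (syllable 3, prak).
Stress on syllable 3: a.do.ˈprak.do.glo.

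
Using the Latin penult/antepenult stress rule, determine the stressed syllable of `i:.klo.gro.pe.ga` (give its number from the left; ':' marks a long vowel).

Classical Latin: stress the penult if heavy (long vowel or closed), else the antepenult.
Weights: 3 gro L, 4 pe L, 5 ga L.
The penult (syllable 4, pe) is light, so stress falls on the antepenult (syllable 3, gro).
Stress on syllable 3: i:.klo.ˈgro.pe.ga.

3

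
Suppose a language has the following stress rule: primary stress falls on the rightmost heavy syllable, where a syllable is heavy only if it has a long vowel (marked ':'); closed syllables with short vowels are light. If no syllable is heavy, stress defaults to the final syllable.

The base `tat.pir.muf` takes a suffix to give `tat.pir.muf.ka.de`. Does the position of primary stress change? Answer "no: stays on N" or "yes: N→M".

Base `tat.pir.muf` (3 syllables):
  Weights: 1 tat L, 2 pir L, 3 muf L.
  No heavy syllable in the domain; default to the final syllable = syllable 3.
  → primary stress on syllable 3.
Suffixed `tat.pir.muf.ka.de` (5 syllables):
  Weights: 1 tat L, 2 pir L, 3 muf L, 4 ka L, 5 de L.
  No heavy syllable in the domain; default to the final syllable = syllable 5.
  → primary stress on syllable 5.

yes: 3→5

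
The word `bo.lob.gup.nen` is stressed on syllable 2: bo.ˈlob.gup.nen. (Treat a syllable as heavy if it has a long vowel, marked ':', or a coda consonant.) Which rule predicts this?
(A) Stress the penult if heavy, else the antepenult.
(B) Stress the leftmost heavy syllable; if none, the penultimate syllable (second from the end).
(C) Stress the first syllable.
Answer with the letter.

Rule A → syllable 3 (observed: 2).
Rule B → syllable 2 ✓.
Rule C → syllable 1 (observed: 2).

B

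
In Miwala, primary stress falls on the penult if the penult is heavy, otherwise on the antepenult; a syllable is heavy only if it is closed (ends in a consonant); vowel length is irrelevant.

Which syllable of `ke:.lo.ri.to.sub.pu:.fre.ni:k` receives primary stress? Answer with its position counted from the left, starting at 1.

6

Weights: 6 pu: L, 7 fre L, 8 ni:k H.
The penult (syllable 7, fre) is light, so stress falls on the antepenult (syllable 6, pu:).
Primary stress: syllable 6 → ke:.lo.ri.to.sub.ˈpu:.fre.ni:k.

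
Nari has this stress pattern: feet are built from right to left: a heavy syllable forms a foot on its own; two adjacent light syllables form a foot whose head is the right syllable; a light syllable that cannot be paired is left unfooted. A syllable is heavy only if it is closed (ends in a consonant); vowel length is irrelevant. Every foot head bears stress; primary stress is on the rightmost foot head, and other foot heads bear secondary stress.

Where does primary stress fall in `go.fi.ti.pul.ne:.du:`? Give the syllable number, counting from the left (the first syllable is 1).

Weights: 1 go L, 2 fi L, 3 ti L, 4 pul H, 5 ne: L, 6 du: L.
Parse right to left (heavy = foot alone; LL = one foot; stranded L unfooted): go (fi.ˈti) (ˈpul) (ne:.ˈdu:).
Foot heads: 3, 4, 6.
Primary stress on the rightmost head = syllable 6.
Primary stress: syllable 6 → go.fi.ti.pul.ne:.ˈdu:.

6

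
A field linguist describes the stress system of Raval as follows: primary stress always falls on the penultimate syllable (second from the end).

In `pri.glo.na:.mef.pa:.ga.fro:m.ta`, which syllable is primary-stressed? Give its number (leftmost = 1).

7

The word has 8 syllables; the penultimate syllable (second from the end) is syllable 7 (fro:m).
Primary stress: syllable 7 → pri.glo.na:.mef.pa:.ga.ˈfro:m.ta.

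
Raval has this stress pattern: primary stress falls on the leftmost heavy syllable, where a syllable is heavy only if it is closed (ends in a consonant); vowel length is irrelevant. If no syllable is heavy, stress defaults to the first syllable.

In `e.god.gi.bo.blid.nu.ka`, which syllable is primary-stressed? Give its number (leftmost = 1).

2

Weights: 1 e L, 2 god H, 3 gi L, 4 bo L, 5 blid H, 6 nu L, 7 ka L.
Heavy syllables in the domain: 2, 5. The leftmost is syllable 2 (god).
Primary stress: syllable 2 → e.ˈgod.gi.bo.blid.nu.ka.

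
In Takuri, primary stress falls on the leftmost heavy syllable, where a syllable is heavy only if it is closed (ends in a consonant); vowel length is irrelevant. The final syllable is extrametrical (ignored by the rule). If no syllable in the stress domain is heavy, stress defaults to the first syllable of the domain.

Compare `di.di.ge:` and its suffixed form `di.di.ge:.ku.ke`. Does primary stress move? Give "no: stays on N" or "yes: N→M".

no: stays on 1

Base `di.di.ge:` (3 syllables):
  The final syllable (3, ge:) is extrametrical; the stress domain is syllables 1–2.
  Weights: 1 di L, 2 di L.
  No heavy syllable in the domain; default to the first syllable of the domain = syllable 1.
  → primary stress on syllable 1.
Suffixed `di.di.ge:.ku.ke` (5 syllables):
  The final syllable (5, ke) is extrametrical; the stress domain is syllables 1–4.
  Weights: 1 di L, 2 di L, 3 ge: L, 4 ku L.
  No heavy syllable in the domain; default to the first syllable of the domain = syllable 1.
  → primary stress on syllable 1.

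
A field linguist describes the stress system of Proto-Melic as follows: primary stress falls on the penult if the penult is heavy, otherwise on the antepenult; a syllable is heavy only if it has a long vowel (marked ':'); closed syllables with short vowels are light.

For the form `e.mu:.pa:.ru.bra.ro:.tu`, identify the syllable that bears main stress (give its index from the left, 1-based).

6

Weights: 5 bra L, 6 ro: H, 7 tu L.
The penult (syllable 6, ro:) is heavy, so it takes stress.
Primary stress: syllable 6 → e.mu:.pa:.ru.bra.ˈro:.tu.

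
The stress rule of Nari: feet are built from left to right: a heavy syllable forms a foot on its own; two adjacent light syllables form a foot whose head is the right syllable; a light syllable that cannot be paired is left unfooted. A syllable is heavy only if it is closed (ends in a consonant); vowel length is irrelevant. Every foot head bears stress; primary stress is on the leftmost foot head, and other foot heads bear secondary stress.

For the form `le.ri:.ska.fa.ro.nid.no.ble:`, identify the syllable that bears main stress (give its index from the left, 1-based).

Weights: 1 le L, 2 ri: L, 3 ska L, 4 fa L, 5 ro L, 6 nid H, 7 no L, 8 ble: L.
Parse left to right (heavy = foot alone; LL = one foot; stranded L unfooted): (le.ˈri:) (ska.ˈfa) ro (ˈnid) (no.ˈble:).
Foot heads: 2, 4, 6, 8.
Primary stress on the leftmost head = syllable 2.
Primary stress: syllable 2 → le.ˈri:.ska.fa.ro.nid.no.ble:.

2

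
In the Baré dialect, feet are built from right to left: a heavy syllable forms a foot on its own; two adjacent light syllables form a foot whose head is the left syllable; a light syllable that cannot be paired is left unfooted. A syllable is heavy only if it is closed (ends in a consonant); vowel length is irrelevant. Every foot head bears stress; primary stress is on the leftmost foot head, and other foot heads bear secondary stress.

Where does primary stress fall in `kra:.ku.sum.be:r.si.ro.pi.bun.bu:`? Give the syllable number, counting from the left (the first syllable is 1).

1

Weights: 1 kra: L, 2 ku L, 3 sum H, 4 be:r H, 5 si L, 6 ro L, 7 pi L, 8 bun H, 9 bu: L.
Parse right to left (heavy = foot alone; LL = one foot; stranded L unfooted): (ˈkra:.ku) (ˈsum) (ˈbe:r) si (ˈro.pi) (ˈbun) bu:.
Foot heads: 1, 3, 4, 6, 8.
Primary stress on the leftmost head = syllable 1.
Primary stress: syllable 1 → ˈkra:.ku.sum.be:r.si.ro.pi.bun.bu:.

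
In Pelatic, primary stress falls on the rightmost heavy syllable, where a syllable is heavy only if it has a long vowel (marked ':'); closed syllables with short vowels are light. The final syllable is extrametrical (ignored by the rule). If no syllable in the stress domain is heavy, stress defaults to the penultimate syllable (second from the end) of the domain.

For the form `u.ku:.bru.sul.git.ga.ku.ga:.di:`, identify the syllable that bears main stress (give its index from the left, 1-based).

The final syllable (9, di:) is extrametrical; the stress domain is syllables 1–8.
Weights: 1 u L, 2 ku: H, 3 bru L, 4 sul L, 5 git L, 6 ga L, 7 ku L, 8 ga: H.
Heavy syllables in the domain: 2, 8. The rightmost is syllable 8 (ga:).
Primary stress: syllable 8 → u.ku:.bru.sul.git.ga.ku.ˈga:.di:.

8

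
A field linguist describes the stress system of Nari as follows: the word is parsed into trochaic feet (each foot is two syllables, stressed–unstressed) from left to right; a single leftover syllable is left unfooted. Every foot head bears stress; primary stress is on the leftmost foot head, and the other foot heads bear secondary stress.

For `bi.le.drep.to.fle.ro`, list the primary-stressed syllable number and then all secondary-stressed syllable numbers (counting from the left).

primary 1, secondary 3, 5

Parse left to right into trochaic (ˈσσ) feet: (ˈbi.le) (ˈdrep.to) (ˈfle.ro).
Foot heads (stressed positions): 1, 3, 5.
End Rule Leftmost: primary stress on the leftmost head = syllable 1.
Secondary stress on 3, 5: ˈbi.le.ˌdrep.to.ˌfle.ro.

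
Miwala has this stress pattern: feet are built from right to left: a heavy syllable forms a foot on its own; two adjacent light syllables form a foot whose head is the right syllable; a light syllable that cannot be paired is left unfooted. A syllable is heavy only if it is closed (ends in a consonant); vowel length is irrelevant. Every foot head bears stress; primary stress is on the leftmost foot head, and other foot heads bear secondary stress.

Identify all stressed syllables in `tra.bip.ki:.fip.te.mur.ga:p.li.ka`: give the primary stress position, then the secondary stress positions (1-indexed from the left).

primary 2, secondary 4, 6, 7, 9

Weights: 1 tra L, 2 bip H, 3 ki: L, 4 fip H, 5 te L, 6 mur H, 7 ga:p H, 8 li L, 9 ka L.
Parse right to left (heavy = foot alone; LL = one foot; stranded L unfooted): tra (ˈbip) ki: (ˈfip) te (ˈmur) (ˈga:p) (li.ˈka).
Foot heads: 2, 4, 6, 7, 9.
Primary stress on the leftmost head = syllable 2.
Secondary stress on 4, 6, 7, 9: tra.ˈbip.ki:.ˌfip.te.ˌmur.ˌga:p.li.ˌka.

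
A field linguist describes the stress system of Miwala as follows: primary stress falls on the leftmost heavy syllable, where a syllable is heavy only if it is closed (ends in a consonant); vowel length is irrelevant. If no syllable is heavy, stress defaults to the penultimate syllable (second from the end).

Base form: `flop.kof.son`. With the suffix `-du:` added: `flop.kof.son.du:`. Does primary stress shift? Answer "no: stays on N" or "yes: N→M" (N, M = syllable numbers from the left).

no: stays on 1

Base `flop.kof.son` (3 syllables):
  Weights: 1 flop H, 2 kof H, 3 son H.
  Heavy syllables in the domain: 1, 2, 3. The leftmost is syllable 1 (flop).
  → primary stress on syllable 1.
Suffixed `flop.kof.son.du:` (4 syllables):
  Weights: 1 flop H, 2 kof H, 3 son H, 4 du: L.
  Heavy syllables in the domain: 1, 2, 3. The leftmost is syllable 1 (flop).
  → primary stress on syllable 1.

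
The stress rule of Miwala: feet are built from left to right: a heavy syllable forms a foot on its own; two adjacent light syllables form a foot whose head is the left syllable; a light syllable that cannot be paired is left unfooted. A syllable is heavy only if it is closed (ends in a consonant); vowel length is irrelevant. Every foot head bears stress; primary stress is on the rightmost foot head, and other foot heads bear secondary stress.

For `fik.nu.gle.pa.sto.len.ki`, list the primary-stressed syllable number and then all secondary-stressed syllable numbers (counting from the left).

primary 6, secondary 1, 2, 4

Weights: 1 fik H, 2 nu L, 3 gle L, 4 pa L, 5 sto L, 6 len H, 7 ki L.
Parse left to right (heavy = foot alone; LL = one foot; stranded L unfooted): (ˈfik) (ˈnu.gle) (ˈpa.sto) (ˈlen) ki.
Foot heads: 1, 2, 4, 6.
Primary stress on the rightmost head = syllable 6.
Secondary stress on 1, 2, 4: ˌfik.ˌnu.gle.ˌpa.sto.ˈlen.ki.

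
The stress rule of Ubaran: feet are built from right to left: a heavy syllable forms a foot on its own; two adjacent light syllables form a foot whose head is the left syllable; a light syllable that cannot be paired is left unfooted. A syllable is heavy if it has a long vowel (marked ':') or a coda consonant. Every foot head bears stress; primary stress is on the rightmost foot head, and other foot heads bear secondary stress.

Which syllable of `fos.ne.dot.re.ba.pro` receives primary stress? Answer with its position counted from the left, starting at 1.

Weights: 1 fos H, 2 ne L, 3 dot H, 4 re L, 5 ba L, 6 pro L.
Parse right to left (heavy = foot alone; LL = one foot; stranded L unfooted): (ˈfos) ne (ˈdot) re (ˈba.pro).
Foot heads: 1, 3, 5.
Primary stress on the rightmost head = syllable 5.
Primary stress: syllable 5 → fos.ne.dot.re.ˈba.pro.

5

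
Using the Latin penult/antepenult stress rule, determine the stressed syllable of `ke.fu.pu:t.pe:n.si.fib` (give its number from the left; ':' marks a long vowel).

4

Classical Latin: stress the penult if heavy (long vowel or closed), else the antepenult.
Weights: 4 pe:n H, 5 si L, 6 fib H.
The penult (syllable 5, si) is light, so stress falls on the antepenult (syllable 4, pe:n).
Stress on syllable 4: ke.fu.pu:t.ˈpe:n.si.fib.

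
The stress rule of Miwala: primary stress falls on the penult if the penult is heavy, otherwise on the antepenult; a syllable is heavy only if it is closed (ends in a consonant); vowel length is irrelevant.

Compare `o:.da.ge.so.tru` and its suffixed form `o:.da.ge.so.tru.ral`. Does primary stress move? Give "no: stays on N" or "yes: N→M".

Base `o:.da.ge.so.tru` (5 syllables):
  Weights: 3 ge L, 4 so L, 5 tru L.
  The penult (syllable 4, so) is light, so stress falls on the antepenult (syllable 3, ge).
  → primary stress on syllable 3.
Suffixed `o:.da.ge.so.tru.ral` (6 syllables):
  Weights: 4 so L, 5 tru L, 6 ral H.
  The penult (syllable 5, tru) is light, so stress falls on the antepenult (syllable 4, so).
  → primary stress on syllable 4.

yes: 3→4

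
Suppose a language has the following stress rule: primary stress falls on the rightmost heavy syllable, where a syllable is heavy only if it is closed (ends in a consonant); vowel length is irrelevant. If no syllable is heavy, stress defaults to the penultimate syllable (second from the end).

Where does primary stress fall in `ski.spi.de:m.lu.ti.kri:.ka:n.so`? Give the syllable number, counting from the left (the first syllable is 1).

7

Weights: 1 ski L, 2 spi L, 3 de:m H, 4 lu L, 5 ti L, 6 kri: L, 7 ka:n H, 8 so L.
Heavy syllables in the domain: 3, 7. The rightmost is syllable 7 (ka:n).
Primary stress: syllable 7 → ski.spi.de:m.lu.ti.kri:.ˈka:n.so.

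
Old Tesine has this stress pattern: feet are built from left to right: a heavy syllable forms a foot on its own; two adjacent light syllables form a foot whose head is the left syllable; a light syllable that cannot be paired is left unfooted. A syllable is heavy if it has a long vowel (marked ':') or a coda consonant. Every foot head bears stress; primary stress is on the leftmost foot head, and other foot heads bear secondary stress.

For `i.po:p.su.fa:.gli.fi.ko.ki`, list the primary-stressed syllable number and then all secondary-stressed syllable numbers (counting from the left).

Weights: 1 i L, 2 po:p H, 3 su L, 4 fa: H, 5 gli L, 6 fi L, 7 ko L, 8 ki L.
Parse left to right (heavy = foot alone; LL = one foot; stranded L unfooted): i (ˈpo:p) su (ˈfa:) (ˈgli.fi) (ˈko.ki).
Foot heads: 2, 4, 5, 7.
Primary stress on the leftmost head = syllable 2.
Secondary stress on 4, 5, 7: i.ˈpo:p.su.ˌfa:.ˌgli.fi.ˌko.ki.

primary 2, secondary 4, 5, 7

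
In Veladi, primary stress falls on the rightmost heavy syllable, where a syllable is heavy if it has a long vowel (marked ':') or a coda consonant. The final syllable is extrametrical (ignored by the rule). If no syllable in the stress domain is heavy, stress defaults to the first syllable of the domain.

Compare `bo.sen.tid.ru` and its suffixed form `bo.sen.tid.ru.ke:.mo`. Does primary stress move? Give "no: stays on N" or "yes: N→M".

yes: 3→5

Base `bo.sen.tid.ru` (4 syllables):
  The final syllable (4, ru) is extrametrical; the stress domain is syllables 1–3.
  Weights: 1 bo L, 2 sen H, 3 tid H.
  Heavy syllables in the domain: 2, 3. The rightmost is syllable 3 (tid).
  → primary stress on syllable 3.
Suffixed `bo.sen.tid.ru.ke:.mo` (6 syllables):
  The final syllable (6, mo) is extrametrical; the stress domain is syllables 1–5.
  Weights: 1 bo L, 2 sen H, 3 tid H, 4 ru L, 5 ke: H.
  Heavy syllables in the domain: 2, 3, 5. The rightmost is syllable 5 (ke:).
  → primary stress on syllable 5.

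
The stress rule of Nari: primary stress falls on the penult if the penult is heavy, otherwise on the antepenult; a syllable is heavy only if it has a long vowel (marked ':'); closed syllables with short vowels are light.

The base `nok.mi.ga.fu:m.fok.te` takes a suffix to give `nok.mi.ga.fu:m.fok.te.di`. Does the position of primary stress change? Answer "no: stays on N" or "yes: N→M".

Base `nok.mi.ga.fu:m.fok.te` (6 syllables):
  Weights: 4 fu:m H, 5 fok L, 6 te L.
  The penult (syllable 5, fok) is light, so stress falls on the antepenult (syllable 4, fu:m).
  → primary stress on syllable 4.
Suffixed `nok.mi.ga.fu:m.fok.te.di` (7 syllables):
  Weights: 5 fok L, 6 te L, 7 di L.
  The penult (syllable 6, te) is light, so stress falls on the antepenult (syllable 5, fok).
  → primary stress on syllable 5.

yes: 4→5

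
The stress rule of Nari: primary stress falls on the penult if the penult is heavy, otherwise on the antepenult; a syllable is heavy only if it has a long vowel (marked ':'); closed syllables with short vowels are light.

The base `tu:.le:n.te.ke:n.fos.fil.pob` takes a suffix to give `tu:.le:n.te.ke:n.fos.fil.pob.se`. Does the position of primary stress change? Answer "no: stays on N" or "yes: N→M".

yes: 5→6

Base `tu:.le:n.te.ke:n.fos.fil.pob` (7 syllables):
  Weights: 5 fos L, 6 fil L, 7 pob L.
  The penult (syllable 6, fil) is light, so stress falls on the antepenult (syllable 5, fos).
  → primary stress on syllable 5.
Suffixed `tu:.le:n.te.ke:n.fos.fil.pob.se` (8 syllables):
  Weights: 6 fil L, 7 pob L, 8 se L.
  The penult (syllable 7, pob) is light, so stress falls on the antepenult (syllable 6, fil).
  → primary stress on syllable 6.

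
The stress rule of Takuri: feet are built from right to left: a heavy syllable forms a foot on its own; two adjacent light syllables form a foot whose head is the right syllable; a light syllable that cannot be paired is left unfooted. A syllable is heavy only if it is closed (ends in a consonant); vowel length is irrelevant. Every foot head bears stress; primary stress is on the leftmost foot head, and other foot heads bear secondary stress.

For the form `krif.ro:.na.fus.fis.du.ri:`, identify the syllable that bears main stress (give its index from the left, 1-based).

Weights: 1 krif H, 2 ro: L, 3 na L, 4 fus H, 5 fis H, 6 du L, 7 ri: L.
Parse right to left (heavy = foot alone; LL = one foot; stranded L unfooted): (ˈkrif) (ro:.ˈna) (ˈfus) (ˈfis) (du.ˈri:).
Foot heads: 1, 3, 4, 5, 7.
Primary stress on the leftmost head = syllable 1.
Primary stress: syllable 1 → ˈkrif.ro:.na.fus.fis.du.ri:.

1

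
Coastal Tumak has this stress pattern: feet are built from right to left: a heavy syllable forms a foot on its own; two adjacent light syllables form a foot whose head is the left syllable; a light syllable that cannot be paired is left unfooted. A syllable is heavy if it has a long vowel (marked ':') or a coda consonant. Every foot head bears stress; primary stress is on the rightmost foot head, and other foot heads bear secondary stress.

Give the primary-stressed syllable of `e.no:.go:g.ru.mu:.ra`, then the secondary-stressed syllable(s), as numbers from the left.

primary 5, secondary 2, 3

Weights: 1 e L, 2 no: H, 3 go:g H, 4 ru L, 5 mu: H, 6 ra L.
Parse right to left (heavy = foot alone; LL = one foot; stranded L unfooted): e (ˈno:) (ˈgo:g) ru (ˈmu:) ra.
Foot heads: 2, 3, 5.
Primary stress on the rightmost head = syllable 5.
Secondary stress on 2, 3: e.ˌno:.ˌgo:g.ru.ˈmu:.ra.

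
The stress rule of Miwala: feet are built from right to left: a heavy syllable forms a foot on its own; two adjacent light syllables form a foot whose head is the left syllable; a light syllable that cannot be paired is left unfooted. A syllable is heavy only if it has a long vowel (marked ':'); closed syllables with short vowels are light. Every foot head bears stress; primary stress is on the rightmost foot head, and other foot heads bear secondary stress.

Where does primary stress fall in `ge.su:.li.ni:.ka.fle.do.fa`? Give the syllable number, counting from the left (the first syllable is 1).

7

Weights: 1 ge L, 2 su: H, 3 li L, 4 ni: H, 5 ka L, 6 fle L, 7 do L, 8 fa L.
Parse right to left (heavy = foot alone; LL = one foot; stranded L unfooted): ge (ˈsu:) li (ˈni:) (ˈka.fle) (ˈdo.fa).
Foot heads: 2, 4, 5, 7.
Primary stress on the rightmost head = syllable 7.
Primary stress: syllable 7 → ge.su:.li.ni:.ka.fle.ˈdo.fa.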